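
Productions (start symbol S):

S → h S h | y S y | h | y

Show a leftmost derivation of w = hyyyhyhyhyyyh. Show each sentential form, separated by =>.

S=>hSh=>hySyh=>hyySyyh=>hyyySyyyh=>hyyyhShyyyh=>hyyyhySyhyyyh=>hyyyhyhyhyyyh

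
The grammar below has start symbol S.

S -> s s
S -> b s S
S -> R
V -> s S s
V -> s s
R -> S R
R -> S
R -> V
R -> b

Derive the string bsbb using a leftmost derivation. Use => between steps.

S => R => SR => bsSR => bsRR => bsbR => bsbb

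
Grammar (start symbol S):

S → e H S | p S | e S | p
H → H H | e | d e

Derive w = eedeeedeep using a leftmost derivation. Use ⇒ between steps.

S ⇒ eS ⇒ eeHS ⇒ eedeS ⇒ eedeeHS ⇒ eedeeHHS ⇒ eedeeHHHS ⇒ eedeeeHHS ⇒ eedeeedeHS ⇒ eedeeedeeS ⇒ eedeeedeep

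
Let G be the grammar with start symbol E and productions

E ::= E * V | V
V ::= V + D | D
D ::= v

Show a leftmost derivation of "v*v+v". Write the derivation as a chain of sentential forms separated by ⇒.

E⇒E*V⇒V*V⇒D*V⇒v*V⇒v*V+D⇒v*D+D⇒v*v+D⇒v*v+v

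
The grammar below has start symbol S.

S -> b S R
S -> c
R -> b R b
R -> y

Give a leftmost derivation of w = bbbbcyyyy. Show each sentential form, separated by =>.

S => bSR => bbSRR => bbbSRRR => bbbbSRRRR => bbbbcRRRR => bbbbcyRRR => bbbbcyyRR => bbbbcyyyR => bbbbcyyyy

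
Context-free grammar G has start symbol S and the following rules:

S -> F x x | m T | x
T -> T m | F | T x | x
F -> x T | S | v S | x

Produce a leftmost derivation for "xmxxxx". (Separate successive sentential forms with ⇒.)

S ⇒ Fxx ⇒ xTxx ⇒ xFxx ⇒ xSxx ⇒ xmTxx ⇒ xmTxxx ⇒ xmFxxx ⇒ xmSxxx ⇒ xmxxxx

S ⇒ Fxx   [S -> F x x]
Fxx ⇒ xTxx   [F -> x T]
xTxx ⇒ xFxx   [T -> F]
xFxx ⇒ xSxx   [F -> S]
xSxx ⇒ xmTxx   [S -> m T]
xmTxx ⇒ xmTxxx   [T -> T x]
xmTxxx ⇒ xmFxxx   [T -> F]
xmFxxx ⇒ xmSxxx   [F -> S]
xmSxxx ⇒ xmxxxx   [S -> x]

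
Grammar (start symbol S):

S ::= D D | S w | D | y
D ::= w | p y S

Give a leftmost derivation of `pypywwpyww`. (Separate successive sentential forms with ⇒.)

S ⇒ DD   [S ::= D D]
DD ⇒ pySD   [D ::= p y S]
pySD ⇒ pyDDD   [S ::= D D]
pyDDD ⇒ pypySDD   [D ::= p y S]
pypySDD ⇒ pypySwDD   [S ::= S w]
pypySwDD ⇒ pypyDwDD   [S ::= D]
pypyDwDD ⇒ pypywwDD   [D ::= w]
pypywwDD ⇒ pypywwpySD   [D ::= p y S]
pypywwpySD ⇒ pypywwpyDD   [S ::= D]
pypywwpyDD ⇒ pypywwpywD   [D ::= w]
pypywwpywD ⇒ pypywwpyww   [D ::= w]

S⇒DD⇒pySD⇒pyDDD⇒pypySDD⇒pypySwDD⇒pypyDwDD⇒pypywwDD⇒pypywwpySD⇒pypywwpyDD⇒pypywwpywD⇒pypywwpyww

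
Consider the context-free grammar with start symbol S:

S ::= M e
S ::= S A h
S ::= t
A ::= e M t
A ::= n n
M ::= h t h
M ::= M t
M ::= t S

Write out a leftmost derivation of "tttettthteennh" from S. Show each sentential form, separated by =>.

S=>SAh=>MeAh=>tSeAh=>tMeeAh=>tMteeAh=>ttSteeAh=>ttSAhteeAh=>tttAhteeAh=>ttteMthteeAh=>tttetSthteeAh=>tttettthteeAh=>tttettthteennh

S => SAh   [S ::= S A h]
SAh => MeAh   [S ::= M e]
MeAh => tSeAh   [M ::= t S]
tSeAh => tMeeAh   [S ::= M e]
tMeeAh => tMteeAh   [M ::= M t]
tMteeAh => ttSteeAh   [M ::= t S]
ttSteeAh => ttSAhteeAh   [S ::= S A h]
ttSAhteeAh => tttAhteeAh   [S ::= t]
tttAhteeAh => ttteMthteeAh   [A ::= e M t]
ttteMthteeAh => tttetSthteeAh   [M ::= t S]
tttetSthteeAh => tttettthteeAh   [S ::= t]
tttettthteeAh => tttettthteennh   [A ::= n n]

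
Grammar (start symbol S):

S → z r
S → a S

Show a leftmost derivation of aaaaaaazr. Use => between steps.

S => aS   [S → a S]
aS => aaS   [S → a S]
aaS => aaaS   [S → a S]
aaaS => aaaaS   [S → a S]
aaaaS => aaaaaS   [S → a S]
aaaaaS => aaaaaaS   [S → a S]
aaaaaaS => aaaaaaaS   [S → a S]
aaaaaaaS => aaaaaaazr   [S → z r]

S => aS => aaS => aaaS => aaaaS => aaaaaS => aaaaaaS => aaaaaaaS => aaaaaaazr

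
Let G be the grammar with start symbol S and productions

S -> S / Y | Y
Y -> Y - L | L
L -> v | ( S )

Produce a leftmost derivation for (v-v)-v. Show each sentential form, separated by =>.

S => Y => Y-L => L-L => (S)-L => (Y)-L => (Y-L)-L => (L-L)-L => (v-L)-L => (v-v)-L => (v-v)-v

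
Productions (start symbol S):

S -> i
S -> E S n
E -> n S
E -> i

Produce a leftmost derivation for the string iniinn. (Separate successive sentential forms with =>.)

S => ESn   [S -> E S n]
ESn => iSn   [E -> i]
iSn => iESnn   [S -> E S n]
iESnn => inSSnn   [E -> n S]
inSSnn => iniSnn   [S -> i]
iniSnn => iniinn   [S -> i]

S => ESn => iSn => iESnn => inSSnn => iniSnn => iniinn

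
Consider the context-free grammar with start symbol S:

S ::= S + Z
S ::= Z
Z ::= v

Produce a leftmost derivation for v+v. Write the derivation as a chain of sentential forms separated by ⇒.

S ⇒ S+Z ⇒ Z+Z ⇒ v+Z ⇒ v+v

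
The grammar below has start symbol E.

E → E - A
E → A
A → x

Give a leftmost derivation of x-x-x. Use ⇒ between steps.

E ⇒ E-A   [E → E - A]
E-A ⇒ E-A-A   [E → E - A]
E-A-A ⇒ A-A-A   [E → A]
A-A-A ⇒ x-A-A   [A → x]
x-A-A ⇒ x-x-A   [A → x]
x-x-A ⇒ x-x-x   [A → x]

E⇒E-A⇒E-A-A⇒A-A-A⇒x-A-A⇒x-x-A⇒x-x-x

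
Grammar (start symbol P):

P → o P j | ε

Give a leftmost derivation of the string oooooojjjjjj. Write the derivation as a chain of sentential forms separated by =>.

P => oPj => ooPjj => oooPjjj => ooooPjjjj => oooooPjjjjj => ooooooPjjjjjj => oooooojjjjjj

P => oPj   [P → o P j]
oPj => ooPjj   [P → o P j]
ooPjj => oooPjjj   [P → o P j]
oooPjjj => ooooPjjjj   [P → o P j]
ooooPjjjj => oooooPjjjjj   [P → o P j]
oooooPjjjjj => ooooooPjjjjjj   [P → o P j]
ooooooPjjjjjj => oooooojjjjjj   [P → ε]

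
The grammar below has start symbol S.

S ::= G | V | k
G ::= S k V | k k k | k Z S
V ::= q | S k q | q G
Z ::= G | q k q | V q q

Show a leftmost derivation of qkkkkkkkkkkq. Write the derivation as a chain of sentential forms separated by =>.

S => V => Skq => Vkq => qGkq => qkZSkq => qkGSkq => qkkZSSkq => qkkGSSkq => qkkkkkSSkq => qkkkkkkSkq => qkkkkkkGkq => qkkkkkkkkkkq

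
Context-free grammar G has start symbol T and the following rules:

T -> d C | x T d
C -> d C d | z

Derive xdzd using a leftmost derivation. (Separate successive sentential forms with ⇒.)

T ⇒ xTd ⇒ xdCd ⇒ xdzd

T ⇒ xTd   [T -> x T d]
xTd ⇒ xdCd   [T -> d C]
xdCd ⇒ xdzd   [C -> z]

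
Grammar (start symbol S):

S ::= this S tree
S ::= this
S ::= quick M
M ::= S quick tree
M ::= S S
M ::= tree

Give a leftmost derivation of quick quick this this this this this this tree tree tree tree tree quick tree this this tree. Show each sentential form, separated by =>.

S => quick M   [S ::= quick M]
quick M => quick S S   [M ::= S S]
quick S S => quick quick M S   [S ::= quick M]
quick quick M S => quick quick S quick tree S   [M ::= S quick tree]
quick quick S quick tree S => quick quick this S tree quick tree S   [S ::= this S tree]
quick quick this S tree quick tree S => quick quick this this S tree tree quick tree S   [S ::= this S tree]
quick quick this this S tree tree quick tree S => quick quick this this this S tree tree tree quick tree S   [S ::= this S tree]
quick quick this this this S tree tree tree quick tree S => quick quick this this this this S tree tree tree tree quick tree S   [S ::= this S tree]
quick quick this this this this S tree tree tree tree quick tree S => quick quick this this this this this S tree tree tree tree tree quick tree S   [S ::= this S tree]
quick quick this this this this this S tree tree tree tree tree quick tree S => quick quick this this this this this this tree tree tree tree tree quick tree S   [S ::= this]
quick quick this this this this this this tree tree tree tree tree quick tree S => quick quick this this this this this this tree tree tree tree tree quick tree this S tree   [S ::= this S tree]
quick quick this this this this this this tree tree tree tree tree quick tree this S tree => quick quick this this this this this this tree tree tree tree tree quick tree this this tree   [S ::= this]

S => quick M => quick S S => quick quick M S => quick quick S quick tree S => quick quick this S tree quick tree S => quick quick this this S tree tree quick tree S => quick quick this this this S tree tree tree quick tree S => quick quick this this this this S tree tree tree tree quick tree S => quick quick this this this this this S tree tree tree tree tree quick tree S => quick quick this this this this this this tree tree tree tree tree quick tree S => quick quick this this this this this this tree tree tree tree tree quick tree this S tree => quick quick this this this this this this tree tree tree tree tree quick tree this this tree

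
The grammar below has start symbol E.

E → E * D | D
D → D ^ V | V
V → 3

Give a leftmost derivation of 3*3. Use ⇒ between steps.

E ⇒ E*D ⇒ D*D ⇒ V*D ⇒ 3*D ⇒ 3*V ⇒ 3*3

E ⇒ E*D   [E → E * D]
E*D ⇒ D*D   [E → D]
D*D ⇒ V*D   [D → V]
V*D ⇒ 3*D   [V → 3]
3*D ⇒ 3*V   [D → V]
3*V ⇒ 3*3   [V → 3]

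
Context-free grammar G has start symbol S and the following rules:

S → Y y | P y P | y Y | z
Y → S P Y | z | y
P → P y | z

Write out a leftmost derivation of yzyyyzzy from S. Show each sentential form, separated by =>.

S => yY => ySPY => yPyPPY => yPyyPPY => yPyyyPPY => yzyyyPPY => yzyyyzPY => yzyyyzzY => yzyyyzzy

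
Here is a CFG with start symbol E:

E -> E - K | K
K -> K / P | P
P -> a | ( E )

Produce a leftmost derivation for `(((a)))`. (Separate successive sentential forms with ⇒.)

E ⇒ K   [E -> K]
K ⇒ P   [K -> P]
P ⇒ (E)   [P -> ( E )]
(E) ⇒ (K)   [E -> K]
(K) ⇒ (P)   [K -> P]
(P) ⇒ ((E))   [P -> ( E )]
((E)) ⇒ ((K))   [E -> K]
((K)) ⇒ ((P))   [K -> P]
((P)) ⇒ (((E)))   [P -> ( E )]
(((E))) ⇒ (((K)))   [E -> K]
(((K))) ⇒ (((P)))   [K -> P]
(((P))) ⇒ (((a)))   [P -> a]

E⇒K⇒P⇒(E)⇒(K)⇒(P)⇒((E))⇒((K))⇒((P))⇒(((E)))⇒(((K)))⇒(((P)))⇒(((a)))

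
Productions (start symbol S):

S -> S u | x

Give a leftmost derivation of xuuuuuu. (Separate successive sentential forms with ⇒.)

S ⇒ Su ⇒ Suu ⇒ Suuu ⇒ Suuuu ⇒ Suuuuu ⇒ Suuuuuu ⇒ xuuuuuu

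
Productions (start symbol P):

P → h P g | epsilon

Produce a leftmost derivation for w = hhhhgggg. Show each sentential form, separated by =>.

P => hPg   [P → h P g]
hPg => hhPgg   [P → h P g]
hhPgg => hhhPggg   [P → h P g]
hhhPggg => hhhhPgggg   [P → h P g]
hhhhPgggg => hhhhgggg   [P → epsilon]

P => hPg => hhPgg => hhhPggg => hhhhPgggg => hhhhgggg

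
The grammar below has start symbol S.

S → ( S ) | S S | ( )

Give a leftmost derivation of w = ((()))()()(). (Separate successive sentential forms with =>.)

S=>SS=>SSS=>(S)SS=>((S))SS=>((()))SS=>((()))SSS=>((()))()SS=>((()))()()S=>((()))()()()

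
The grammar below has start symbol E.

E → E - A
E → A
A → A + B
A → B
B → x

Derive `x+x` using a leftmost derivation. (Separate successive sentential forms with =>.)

E => A   [E → A]
A => A+B   [A → A + B]
A+B => B+B   [A → B]
B+B => x+B   [B → x]
x+B => x+x   [B → x]

E=>A=>A+B=>B+B=>x+B=>x+x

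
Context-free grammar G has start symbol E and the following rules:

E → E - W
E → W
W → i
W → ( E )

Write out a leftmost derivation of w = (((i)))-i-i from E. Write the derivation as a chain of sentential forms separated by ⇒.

E ⇒ E-W ⇒ E-W-W ⇒ W-W-W ⇒ (E)-W-W ⇒ (W)-W-W ⇒ ((E))-W-W ⇒ ((W))-W-W ⇒ (((E)))-W-W ⇒ (((W)))-W-W ⇒ (((i)))-W-W ⇒ (((i)))-i-W ⇒ (((i)))-i-i

E ⇒ E-W   [E → E - W]
E-W ⇒ E-W-W   [E → E - W]
E-W-W ⇒ W-W-W   [E → W]
W-W-W ⇒ (E)-W-W   [W → ( E )]
(E)-W-W ⇒ (W)-W-W   [E → W]
(W)-W-W ⇒ ((E))-W-W   [W → ( E )]
((E))-W-W ⇒ ((W))-W-W   [E → W]
((W))-W-W ⇒ (((E)))-W-W   [W → ( E )]
(((E)))-W-W ⇒ (((W)))-W-W   [E → W]
(((W)))-W-W ⇒ (((i)))-W-W   [W → i]
(((i)))-W-W ⇒ (((i)))-i-W   [W → i]
(((i)))-i-W ⇒ (((i)))-i-i   [W → i]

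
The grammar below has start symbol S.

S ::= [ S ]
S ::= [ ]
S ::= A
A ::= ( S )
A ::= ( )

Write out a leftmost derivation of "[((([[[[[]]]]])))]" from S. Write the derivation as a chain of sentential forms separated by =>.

S => [S] => [A] => [(S)] => [(A)] => [((S))] => [((A))] => [(((S)))] => [((([S])))] => [((([[S]])))] => [((([[[S]]])))] => [((([[[[S]]]])))] => [((([[[[[]]]]])))]

S => [S]   [S ::= [ S ]]
[S] => [A]   [S ::= A]
[A] => [(S)]   [A ::= ( S )]
[(S)] => [(A)]   [S ::= A]
[(A)] => [((S))]   [A ::= ( S )]
[((S))] => [((A))]   [S ::= A]
[((A))] => [(((S)))]   [A ::= ( S )]
[(((S)))] => [((([S])))]   [S ::= [ S ]]
[((([S])))] => [((([[S]])))]   [S ::= [ S ]]
[((([[S]])))] => [((([[[S]]])))]   [S ::= [ S ]]
[((([[[S]]])))] => [((([[[[S]]]])))]   [S ::= [ S ]]
[((([[[[S]]]])))] => [((([[[[[]]]]])))]   [S ::= [ ]]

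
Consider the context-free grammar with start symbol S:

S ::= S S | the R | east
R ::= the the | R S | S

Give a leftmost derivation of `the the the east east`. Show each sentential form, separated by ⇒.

S ⇒ S S ⇒ the R S ⇒ the R S S ⇒ the the the S S ⇒ the the the east S ⇒ the the the east east

S ⇒ S S   [S ::= S S]
S S ⇒ the R S   [S ::= the R]
the R S ⇒ the R S S   [R ::= R S]
the R S S ⇒ the the the S S   [R ::= the the]
the the the S S ⇒ the the the east S   [S ::= east]
the the the east S ⇒ the the the east east   [S ::= east]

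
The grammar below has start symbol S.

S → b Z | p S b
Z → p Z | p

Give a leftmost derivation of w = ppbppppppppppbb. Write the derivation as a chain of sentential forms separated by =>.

S => pSb   [S → p S b]
pSb => ppSbb   [S → p S b]
ppSbb => ppbZbb   [S → b Z]
ppbZbb => ppbpZbb   [Z → p Z]
ppbpZbb => ppbppZbb   [Z → p Z]
ppbppZbb => ppbpppZbb   [Z → p Z]
ppbpppZbb => ppbppppZbb   [Z → p Z]
ppbppppZbb => ppbpppppZbb   [Z → p Z]
ppbpppppZbb => ppbppppppZbb   [Z → p Z]
ppbppppppZbb => ppbpppppppZbb   [Z → p Z]
ppbpppppppZbb => ppbppppppppZbb   [Z → p Z]
ppbppppppppZbb => ppbpppppppppZbb   [Z → p Z]
ppbpppppppppZbb => ppbppppppppppbb   [Z → p]

S => pSb => ppSbb => ppbZbb => ppbpZbb => ppbppZbb => ppbpppZbb => ppbppppZbb => ppbpppppZbb => ppbppppppZbb => ppbpppppppZbb => ppbppppppppZbb => ppbpppppppppZbb => ppbppppppppppbb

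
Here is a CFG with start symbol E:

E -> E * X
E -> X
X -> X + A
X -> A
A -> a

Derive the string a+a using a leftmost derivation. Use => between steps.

E => X => X+A => A+A => a+A => a+a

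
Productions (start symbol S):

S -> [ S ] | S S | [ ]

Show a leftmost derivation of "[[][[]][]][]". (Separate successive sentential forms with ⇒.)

S ⇒ SS ⇒ [S]S ⇒ [SS]S ⇒ [[]S]S ⇒ [[]SS]S ⇒ [[][S]S]S ⇒ [[][[]]S]S ⇒ [[][[]][]]S ⇒ [[][[]][]][]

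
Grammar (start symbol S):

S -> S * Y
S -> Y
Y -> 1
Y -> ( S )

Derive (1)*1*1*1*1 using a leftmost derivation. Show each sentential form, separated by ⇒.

S ⇒ S*Y   [S -> S * Y]
S*Y ⇒ S*Y*Y   [S -> S * Y]
S*Y*Y ⇒ S*Y*Y*Y   [S -> S * Y]
S*Y*Y*Y ⇒ S*Y*Y*Y*Y   [S -> S * Y]
S*Y*Y*Y*Y ⇒ Y*Y*Y*Y*Y   [S -> Y]
Y*Y*Y*Y*Y ⇒ (S)*Y*Y*Y*Y   [Y -> ( S )]
(S)*Y*Y*Y*Y ⇒ (Y)*Y*Y*Y*Y   [S -> Y]
(Y)*Y*Y*Y*Y ⇒ (1)*Y*Y*Y*Y   [Y -> 1]
(1)*Y*Y*Y*Y ⇒ (1)*1*Y*Y*Y   [Y -> 1]
(1)*1*Y*Y*Y ⇒ (1)*1*1*Y*Y   [Y -> 1]
(1)*1*1*Y*Y ⇒ (1)*1*1*1*Y   [Y -> 1]
(1)*1*1*1*Y ⇒ (1)*1*1*1*1   [Y -> 1]

S ⇒ S*Y ⇒ S*Y*Y ⇒ S*Y*Y*Y ⇒ S*Y*Y*Y*Y ⇒ Y*Y*Y*Y*Y ⇒ (S)*Y*Y*Y*Y ⇒ (Y)*Y*Y*Y*Y ⇒ (1)*Y*Y*Y*Y ⇒ (1)*1*Y*Y*Y ⇒ (1)*1*1*Y*Y ⇒ (1)*1*1*1*Y ⇒ (1)*1*1*1*1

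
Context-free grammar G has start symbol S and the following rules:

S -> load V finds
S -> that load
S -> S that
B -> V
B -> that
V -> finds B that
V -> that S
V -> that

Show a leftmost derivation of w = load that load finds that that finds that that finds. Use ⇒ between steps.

S ⇒ load V finds ⇒ load that S finds ⇒ load that S that finds ⇒ load that S that that finds ⇒ load that load V finds that that finds ⇒ load that load finds B that finds that that finds ⇒ load that load finds that that finds that that finds

S ⇒ load V finds   [S -> load V finds]
load V finds ⇒ load that S finds   [V -> that S]
load that S finds ⇒ load that S that finds   [S -> S that]
load that S that finds ⇒ load that S that that finds   [S -> S that]
load that S that that finds ⇒ load that load V finds that that finds   [S -> load V finds]
load that load V finds that that finds ⇒ load that load finds B that finds that that finds   [V -> finds B that]
load that load finds B that finds that that finds ⇒ load that load finds that that finds that that finds   [B -> that]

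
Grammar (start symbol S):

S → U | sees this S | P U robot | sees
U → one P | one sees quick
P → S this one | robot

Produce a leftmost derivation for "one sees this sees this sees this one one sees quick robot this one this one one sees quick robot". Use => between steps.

S => P U robot   [S → P U robot]
P U robot => S this one U robot   [P → S this one]
S this one U robot => U this one U robot   [S → U]
U this one U robot => one P this one U robot   [U → one P]
one P this one U robot => one S this one this one U robot   [P → S this one]
one S this one this one U robot => one P U robot this one this one U robot   [S → P U robot]
one P U robot this one this one U robot => one S this one U robot this one this one U robot   [P → S this one]
one S this one U robot this one this one U robot => one sees this S this one U robot this one this one U robot   [S → sees this S]
one sees this S this one U robot this one this one U robot => one sees this sees this S this one U robot this one this one U robot   [S → sees this S]
one sees this sees this S this one U robot this one this one U robot => one sees this sees this sees this one U robot this one this one U robot   [S → sees]
one sees this sees this sees this one U robot this one this one U robot => one sees this sees this sees this one one sees quick robot this one this one U robot   [U → one sees quick]
one sees this sees this sees this one one sees quick robot this one this one U robot => one sees this sees this sees this one one sees quick robot this one this one one sees quick robot   [U → one sees quick]

S => P U robot => S this one U robot => U this one U robot => one P this one U robot => one S this one this one U robot => one P U robot this one this one U robot => one S this one U robot this one this one U robot => one sees this S this one U robot this one this one U robot => one sees this sees this S this one U robot this one this one U robot => one sees this sees this sees this one U robot this one this one U robot => one sees this sees this sees this one one sees quick robot this one this one U robot => one sees this sees this sees this one one sees quick robot this one this one one sees quick robot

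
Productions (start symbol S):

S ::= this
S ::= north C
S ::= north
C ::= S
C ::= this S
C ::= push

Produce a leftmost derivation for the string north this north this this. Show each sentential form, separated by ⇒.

S ⇒ north C ⇒ north this S ⇒ north this north C ⇒ north this north this S ⇒ north this north this this

S ⇒ north C   [S ::= north C]
north C ⇒ north this S   [C ::= this S]
north this S ⇒ north this north C   [S ::= north C]
north this north C ⇒ north this north this S   [C ::= this S]
north this north this S ⇒ north this north this this   [S ::= this]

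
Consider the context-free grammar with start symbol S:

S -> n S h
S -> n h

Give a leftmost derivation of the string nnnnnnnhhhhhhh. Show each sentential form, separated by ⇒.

S ⇒ nSh ⇒ nnShh ⇒ nnnShhh ⇒ nnnnShhhh ⇒ nnnnnShhhhh ⇒ nnnnnnShhhhhh ⇒ nnnnnnnhhhhhhh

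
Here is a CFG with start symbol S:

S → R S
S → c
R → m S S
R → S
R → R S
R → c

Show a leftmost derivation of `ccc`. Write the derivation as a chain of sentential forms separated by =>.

S=>RS=>SS=>cS=>cRS=>ccS=>ccc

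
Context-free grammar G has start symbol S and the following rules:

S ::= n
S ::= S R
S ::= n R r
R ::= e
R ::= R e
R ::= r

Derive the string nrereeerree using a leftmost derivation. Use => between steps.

S => SR   [S ::= S R]
SR => SRR   [S ::= S R]
SRR => SRRR   [S ::= S R]
SRRR => nRrRRR   [S ::= n R r]
nRrRRR => nRerRRR   [R ::= R e]
nRerRRR => nrerRRR   [R ::= r]
nrerRRR => nrerReRR   [R ::= R e]
nrerReRR => nrerReeRR   [R ::= R e]
nrerReeRR => nrereeeRR   [R ::= e]
nrereeeRR => nrereeerR   [R ::= r]
nrereeerR => nrereeerRe   [R ::= R e]
nrereeerRe => nrereeerRee   [R ::= R e]
nrereeerRee => nrereeerree   [R ::= r]

S=>SR=>SRR=>SRRR=>nRrRRR=>nRerRRR=>nrerRRR=>nrerReRR=>nrerReeRR=>nrereeeRR=>nrereeerR=>nrereeerRe=>nrereeerRee=>nrereeerree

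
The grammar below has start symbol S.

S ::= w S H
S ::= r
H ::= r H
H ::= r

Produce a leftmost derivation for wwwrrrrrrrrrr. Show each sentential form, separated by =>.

S => wSH => wwSHH => wwwSHHH => wwwrHHH => wwwrrHHH => wwwrrrHHH => wwwrrrrHHH => wwwrrrrrHHH => wwwrrrrrrHHH => wwwrrrrrrrHHH => wwwrrrrrrrrHH => wwwrrrrrrrrrH => wwwrrrrrrrrrr

S => wSH   [S ::= w S H]
wSH => wwSHH   [S ::= w S H]
wwSHH => wwwSHHH   [S ::= w S H]
wwwSHHH => wwwrHHH   [S ::= r]
wwwrHHH => wwwrrHHH   [H ::= r H]
wwwrrHHH => wwwrrrHHH   [H ::= r H]
wwwrrrHHH => wwwrrrrHHH   [H ::= r H]
wwwrrrrHHH => wwwrrrrrHHH   [H ::= r H]
wwwrrrrrHHH => wwwrrrrrrHHH   [H ::= r H]
wwwrrrrrrHHH => wwwrrrrrrrHHH   [H ::= r H]
wwwrrrrrrrHHH => wwwrrrrrrrrHH   [H ::= r]
wwwrrrrrrrrHH => wwwrrrrrrrrrH   [H ::= r]
wwwrrrrrrrrrH => wwwrrrrrrrrrr   [H ::= r]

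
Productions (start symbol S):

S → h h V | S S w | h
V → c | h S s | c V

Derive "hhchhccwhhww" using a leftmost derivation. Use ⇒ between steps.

S ⇒ SSw ⇒ SSwSw ⇒ hhVSwSw ⇒ hhcSwSw ⇒ hhchhVwSw ⇒ hhchhcVwSw ⇒ hhchhccwSw ⇒ hhchhccwSSww ⇒ hhchhccwhSww ⇒ hhchhccwhhww

S ⇒ SSw   [S → S S w]
SSw ⇒ SSwSw   [S → S S w]
SSwSw ⇒ hhVSwSw   [S → h h V]
hhVSwSw ⇒ hhcSwSw   [V → c]
hhcSwSw ⇒ hhchhVwSw   [S → h h V]
hhchhVwSw ⇒ hhchhcVwSw   [V → c V]
hhchhcVwSw ⇒ hhchhccwSw   [V → c]
hhchhccwSw ⇒ hhchhccwSSww   [S → S S w]
hhchhccwSSww ⇒ hhchhccwhSww   [S → h]
hhchhccwhSww ⇒ hhchhccwhhww   [S → h]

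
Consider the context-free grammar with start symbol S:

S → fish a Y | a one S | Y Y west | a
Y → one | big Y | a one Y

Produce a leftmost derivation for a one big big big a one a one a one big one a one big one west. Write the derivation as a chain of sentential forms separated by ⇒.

S ⇒ Y Y west ⇒ a one Y Y west ⇒ a one big Y Y west ⇒ a one big big Y Y west ⇒ a one big big big Y Y west ⇒ a one big big big a one Y Y west ⇒ a one big big big a one a one Y Y west ⇒ a one big big big a one a one a one Y Y west ⇒ a one big big big a one a one a one big Y Y west ⇒ a one big big big a one a one a one big one Y west ⇒ a one big big big a one a one a one big one a one Y west ⇒ a one big big big a one a one a one big one a one big Y west ⇒ a one big big big a one a one a one big one a one big one west

S ⇒ Y Y west   [S → Y Y west]
Y Y west ⇒ a one Y Y west   [Y → a one Y]
a one Y Y west ⇒ a one big Y Y west   [Y → big Y]
a one big Y Y west ⇒ a one big big Y Y west   [Y → big Y]
a one big big Y Y west ⇒ a one big big big Y Y west   [Y → big Y]
a one big big big Y Y west ⇒ a one big big big a one Y Y west   [Y → a one Y]
a one big big big a one Y Y west ⇒ a one big big big a one a one Y Y west   [Y → a one Y]
a one big big big a one a one Y Y west ⇒ a one big big big a one a one a one Y Y west   [Y → a one Y]
a one big big big a one a one a one Y Y west ⇒ a one big big big a one a one a one big Y Y west   [Y → big Y]
a one big big big a one a one a one big Y Y west ⇒ a one big big big a one a one a one big one Y west   [Y → one]
a one big big big a one a one a one big one Y west ⇒ a one big big big a one a one a one big one a one Y west   [Y → a one Y]
a one big big big a one a one a one big one a one Y west ⇒ a one big big big a one a one a one big one a one big Y west   [Y → big Y]
a one big big big a one a one a one big one a one big Y west ⇒ a one big big big a one a one a one big one a one big one west   [Y → one]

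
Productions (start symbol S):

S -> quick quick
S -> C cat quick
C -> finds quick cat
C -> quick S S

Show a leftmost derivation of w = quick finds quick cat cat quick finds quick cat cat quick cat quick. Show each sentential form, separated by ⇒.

S ⇒ C cat quick   [S -> C cat quick]
C cat quick ⇒ quick S S cat quick   [C -> quick S S]
quick S S cat quick ⇒ quick C cat quick S cat quick   [S -> C cat quick]
quick C cat quick S cat quick ⇒ quick finds quick cat cat quick S cat quick   [C -> finds quick cat]
quick finds quick cat cat quick S cat quick ⇒ quick finds quick cat cat quick C cat quick cat quick   [S -> C cat quick]
quick finds quick cat cat quick C cat quick cat quick ⇒ quick finds quick cat cat quick finds quick cat cat quick cat quick   [C -> finds quick cat]

S ⇒ C cat quick ⇒ quick S S cat quick ⇒ quick C cat quick S cat quick ⇒ quick finds quick cat cat quick S cat quick ⇒ quick finds quick cat cat quick C cat quick cat quick ⇒ quick finds quick cat cat quick finds quick cat cat quick cat quick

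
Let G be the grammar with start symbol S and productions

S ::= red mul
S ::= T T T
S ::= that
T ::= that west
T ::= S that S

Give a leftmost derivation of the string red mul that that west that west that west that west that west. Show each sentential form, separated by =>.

S => T T T => S that S T T => red mul that S T T => red mul that T T T T T => red mul that that west T T T T => red mul that that west that west T T T => red mul that that west that west that west T T => red mul that that west that west that west that west T => red mul that that west that west that west that west that west

S => T T T   [S ::= T T T]
T T T => S that S T T   [T ::= S that S]
S that S T T => red mul that S T T   [S ::= red mul]
red mul that S T T => red mul that T T T T T   [S ::= T T T]
red mul that T T T T T => red mul that that west T T T T   [T ::= that west]
red mul that that west T T T T => red mul that that west that west T T T   [T ::= that west]
red mul that that west that west T T T => red mul that that west that west that west T T   [T ::= that west]
red mul that that west that west that west T T => red mul that that west that west that west that west T   [T ::= that west]
red mul that that west that west that west that west T => red mul that that west that west that west that west that west   [T ::= that west]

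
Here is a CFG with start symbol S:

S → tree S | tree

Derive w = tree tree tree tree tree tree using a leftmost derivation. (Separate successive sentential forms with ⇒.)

S ⇒ tree S   [S → tree S]
tree S ⇒ tree tree S   [S → tree S]
tree tree S ⇒ tree tree tree S   [S → tree S]
tree tree tree S ⇒ tree tree tree tree S   [S → tree S]
tree tree tree tree S ⇒ tree tree tree tree tree S   [S → tree S]
tree tree tree tree tree S ⇒ tree tree tree tree tree tree   [S → tree]

S ⇒ tree S ⇒ tree tree S ⇒ tree tree tree S ⇒ tree tree tree tree S ⇒ tree tree tree tree tree S ⇒ tree tree tree tree tree tree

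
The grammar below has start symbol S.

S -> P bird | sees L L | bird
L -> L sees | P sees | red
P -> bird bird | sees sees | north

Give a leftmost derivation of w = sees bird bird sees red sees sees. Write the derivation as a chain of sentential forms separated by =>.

S => sees L L   [S -> sees L L]
sees L L => sees P sees L   [L -> P sees]
sees P sees L => sees bird bird sees L   [P -> bird bird]
sees bird bird sees L => sees bird bird sees L sees   [L -> L sees]
sees bird bird sees L sees => sees bird bird sees L sees sees   [L -> L sees]
sees bird bird sees L sees sees => sees bird bird sees red sees sees   [L -> red]

S => sees L L => sees P sees L => sees bird bird sees L => sees bird bird sees L sees => sees bird bird sees L sees sees => sees bird bird sees red sees sees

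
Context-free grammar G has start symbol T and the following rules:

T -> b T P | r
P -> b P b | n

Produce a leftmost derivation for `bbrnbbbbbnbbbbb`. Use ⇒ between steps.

T⇒bTP⇒bbTPP⇒bbrPP⇒bbrnP⇒bbrnbPb⇒bbrnbbPbb⇒bbrnbbbPbbb⇒bbrnbbbbPbbbb⇒bbrnbbbbbPbbbbb⇒bbrnbbbbbnbbbbb

T ⇒ bTP   [T -> b T P]
bTP ⇒ bbTPP   [T -> b T P]
bbTPP ⇒ bbrPP   [T -> r]
bbrPP ⇒ bbrnP   [P -> n]
bbrnP ⇒ bbrnbPb   [P -> b P b]
bbrnbPb ⇒ bbrnbbPbb   [P -> b P b]
bbrnbbPbb ⇒ bbrnbbbPbbb   [P -> b P b]
bbrnbbbPbbb ⇒ bbrnbbbbPbbbb   [P -> b P b]
bbrnbbbbPbbbb ⇒ bbrnbbbbbPbbbbb   [P -> b P b]
bbrnbbbbbPbbbbb ⇒ bbrnbbbbbnbbbbb   [P -> n]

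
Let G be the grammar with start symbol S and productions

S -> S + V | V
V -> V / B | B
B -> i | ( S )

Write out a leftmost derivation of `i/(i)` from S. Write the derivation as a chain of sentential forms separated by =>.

S => V => V/B => B/B => i/B => i/(S) => i/(V) => i/(B) => i/(i)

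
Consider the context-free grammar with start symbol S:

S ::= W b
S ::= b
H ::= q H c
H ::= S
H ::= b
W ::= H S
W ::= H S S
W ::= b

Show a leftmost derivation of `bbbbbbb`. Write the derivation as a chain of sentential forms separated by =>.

S => Wb => HSSb => bSSb => bWbSb => bHSSbSb => bbSSbSb => bbbSbSb => bbbbbSb => bbbbbbb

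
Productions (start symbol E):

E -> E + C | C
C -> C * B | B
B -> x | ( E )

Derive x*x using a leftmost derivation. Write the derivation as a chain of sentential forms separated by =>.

E=>C=>C*B=>B*B=>x*B=>x*x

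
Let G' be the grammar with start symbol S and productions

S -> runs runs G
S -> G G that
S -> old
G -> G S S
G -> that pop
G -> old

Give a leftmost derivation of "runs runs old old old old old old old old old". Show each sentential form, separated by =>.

S => runs runs G => runs runs G S S => runs runs G S S S S => runs runs G S S S S S S => runs runs G S S S S S S S S => runs runs old S S S S S S S S => runs runs old old S S S S S S S => runs runs old old old S S S S S S => runs runs old old old old S S S S S => runs runs old old old old old S S S S => runs runs old old old old old old S S S => runs runs old old old old old old old S S => runs runs old old old old old old old old S => runs runs old old old old old old old old old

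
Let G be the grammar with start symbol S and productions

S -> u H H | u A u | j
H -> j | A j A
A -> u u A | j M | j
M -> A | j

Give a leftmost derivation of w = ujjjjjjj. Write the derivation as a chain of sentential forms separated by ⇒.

S ⇒ uHH ⇒ ujH ⇒ ujAjA ⇒ ujjMjA ⇒ ujjjjA ⇒ ujjjjjM ⇒ ujjjjjA ⇒ ujjjjjjM ⇒ ujjjjjjj

S ⇒ uHH   [S -> u H H]
uHH ⇒ ujH   [H -> j]
ujH ⇒ ujAjA   [H -> A j A]
ujAjA ⇒ ujjMjA   [A -> j M]
ujjMjA ⇒ ujjjjA   [M -> j]
ujjjjA ⇒ ujjjjjM   [A -> j M]
ujjjjjM ⇒ ujjjjjA   [M -> A]
ujjjjjA ⇒ ujjjjjjM   [A -> j M]
ujjjjjjM ⇒ ujjjjjjj   [M -> j]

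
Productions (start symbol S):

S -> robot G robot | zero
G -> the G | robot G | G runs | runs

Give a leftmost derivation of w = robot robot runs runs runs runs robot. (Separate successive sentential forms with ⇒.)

S ⇒ robot G robot ⇒ robot G runs robot ⇒ robot robot G runs robot ⇒ robot robot G runs runs robot ⇒ robot robot G runs runs runs robot ⇒ robot robot runs runs runs runs robot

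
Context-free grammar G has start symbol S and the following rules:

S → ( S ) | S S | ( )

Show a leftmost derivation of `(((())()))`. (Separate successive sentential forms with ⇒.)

S ⇒ (S)   [S → ( S )]
(S) ⇒ ((S))   [S → ( S )]
((S)) ⇒ ((SS))   [S → S S]
((SS)) ⇒ (((S)S))   [S → ( S )]
(((S)S)) ⇒ (((())S))   [S → ( )]
(((())S)) ⇒ (((())()))   [S → ( )]

S ⇒ (S) ⇒ ((S)) ⇒ ((SS)) ⇒ (((S)S)) ⇒ (((())S)) ⇒ (((())()))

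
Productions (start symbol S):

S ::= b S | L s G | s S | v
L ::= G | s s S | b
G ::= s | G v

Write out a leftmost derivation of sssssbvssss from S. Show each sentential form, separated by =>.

S=>LsG=>ssSsG=>ssLsGsG=>ssssSsGsG=>sssssSsGsG=>sssssbSsGsG=>sssssbvsGsG=>sssssbvsssG=>sssssbvssss

S => LsG   [S ::= L s G]
LsG => ssSsG   [L ::= s s S]
ssSsG => ssLsGsG   [S ::= L s G]
ssLsGsG => ssssSsGsG   [L ::= s s S]
ssssSsGsG => sssssSsGsG   [S ::= s S]
sssssSsGsG => sssssbSsGsG   [S ::= b S]
sssssbSsGsG => sssssbvsGsG   [S ::= v]
sssssbvsGsG => sssssbvsssG   [G ::= s]
sssssbvsssG => sssssbvssss   [G ::= s]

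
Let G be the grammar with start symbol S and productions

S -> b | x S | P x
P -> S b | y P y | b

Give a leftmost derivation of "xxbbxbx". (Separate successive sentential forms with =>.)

S => Px => Sbx => Pxbx => Sbxbx => xSbxbx => xxSbxbx => xxbbxbx

S => Px   [S -> P x]
Px => Sbx   [P -> S b]
Sbx => Pxbx   [S -> P x]
Pxbx => Sbxbx   [P -> S b]
Sbxbx => xSbxbx   [S -> x S]
xSbxbx => xxSbxbx   [S -> x S]
xxSbxbx => xxbbxbx   [S -> b]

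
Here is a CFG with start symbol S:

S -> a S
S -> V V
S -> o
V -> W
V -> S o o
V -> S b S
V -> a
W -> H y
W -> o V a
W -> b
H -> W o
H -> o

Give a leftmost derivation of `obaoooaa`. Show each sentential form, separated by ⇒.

S ⇒ VV ⇒ SbSV ⇒ obSV ⇒ obVVV ⇒ obSooVV ⇒ obaSooVV ⇒ obaoooVV ⇒ obaoooaV ⇒ obaoooaa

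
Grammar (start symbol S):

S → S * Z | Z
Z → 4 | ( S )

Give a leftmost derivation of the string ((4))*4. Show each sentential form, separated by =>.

S => S*Z   [S → S * Z]
S*Z => Z*Z   [S → Z]
Z*Z => (S)*Z   [Z → ( S )]
(S)*Z => (Z)*Z   [S → Z]
(Z)*Z => ((S))*Z   [Z → ( S )]
((S))*Z => ((Z))*Z   [S → Z]
((Z))*Z => ((4))*Z   [Z → 4]
((4))*Z => ((4))*4   [Z → 4]

S => S*Z => Z*Z => (S)*Z => (Z)*Z => ((S))*Z => ((Z))*Z => ((4))*Z => ((4))*4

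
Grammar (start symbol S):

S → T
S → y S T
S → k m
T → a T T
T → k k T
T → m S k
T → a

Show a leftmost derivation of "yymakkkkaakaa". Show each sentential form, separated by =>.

S => yST   [S → y S T]
yST => yySTT   [S → y S T]
yySTT => yyTTT   [S → T]
yyTTT => yymSkTT   [T → m S k]
yymSkTT => yymTkTT   [S → T]
yymTkTT => yymaTTkTT   [T → a T T]
yymaTTkTT => yymakkTTkTT   [T → k k T]
yymakkTTkTT => yymakkkkTTkTT   [T → k k T]
yymakkkkTTkTT => yymakkkkaTkTT   [T → a]
yymakkkkaTkTT => yymakkkkaakTT   [T → a]
yymakkkkaakTT => yymakkkkaakaT   [T → a]
yymakkkkaakaT => yymakkkkaakaa   [T → a]

S => yST => yySTT => yyTTT => yymSkTT => yymTkTT => yymaTTkTT => yymakkTTkTT => yymakkkkTTkTT => yymakkkkaTkTT => yymakkkkaakTT => yymakkkkaakaT => yymakkkkaakaa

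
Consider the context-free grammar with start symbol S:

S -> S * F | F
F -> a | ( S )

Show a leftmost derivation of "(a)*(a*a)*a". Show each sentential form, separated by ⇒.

S ⇒ S*F   [S -> S * F]
S*F ⇒ S*F*F   [S -> S * F]
S*F*F ⇒ F*F*F   [S -> F]
F*F*F ⇒ (S)*F*F   [F -> ( S )]
(S)*F*F ⇒ (F)*F*F   [S -> F]
(F)*F*F ⇒ (a)*F*F   [F -> a]
(a)*F*F ⇒ (a)*(S)*F   [F -> ( S )]
(a)*(S)*F ⇒ (a)*(S*F)*F   [S -> S * F]
(a)*(S*F)*F ⇒ (a)*(F*F)*F   [S -> F]
(a)*(F*F)*F ⇒ (a)*(a*F)*F   [F -> a]
(a)*(a*F)*F ⇒ (a)*(a*a)*F   [F -> a]
(a)*(a*a)*F ⇒ (a)*(a*a)*a   [F -> a]

S ⇒ S*F ⇒ S*F*F ⇒ F*F*F ⇒ (S)*F*F ⇒ (F)*F*F ⇒ (a)*F*F ⇒ (a)*(S)*F ⇒ (a)*(S*F)*F ⇒ (a)*(F*F)*F ⇒ (a)*(a*F)*F ⇒ (a)*(a*a)*F ⇒ (a)*(a*a)*a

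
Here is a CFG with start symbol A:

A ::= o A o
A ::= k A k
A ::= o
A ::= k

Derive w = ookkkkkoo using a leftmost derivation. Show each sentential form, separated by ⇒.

A ⇒ oAo   [A ::= o A o]
oAo ⇒ ooAoo   [A ::= o A o]
ooAoo ⇒ ookAkoo   [A ::= k A k]
ookAkoo ⇒ ookkAkkoo   [A ::= k A k]
ookkAkkoo ⇒ ookkkkkoo   [A ::= k]

A⇒oAo⇒ooAoo⇒ookAkoo⇒ookkAkkoo⇒ookkkkkoo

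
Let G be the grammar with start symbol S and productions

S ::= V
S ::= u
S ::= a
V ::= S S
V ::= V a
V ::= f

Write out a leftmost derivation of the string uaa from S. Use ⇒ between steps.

S ⇒ V ⇒ Va ⇒ SSa ⇒ uSa ⇒ uaa

S ⇒ V   [S ::= V]
V ⇒ Va   [V ::= V a]
Va ⇒ SSa   [V ::= S S]
SSa ⇒ uSa   [S ::= u]
uSa ⇒ uaa   [S ::= a]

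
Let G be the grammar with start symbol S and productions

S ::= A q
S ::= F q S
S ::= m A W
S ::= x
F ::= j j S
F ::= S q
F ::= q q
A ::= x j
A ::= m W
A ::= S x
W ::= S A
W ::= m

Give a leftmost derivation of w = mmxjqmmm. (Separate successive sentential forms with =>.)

S => mAW   [S ::= m A W]
mAW => mmWW   [A ::= m W]
mmWW => mmSAW   [W ::= S A]
mmSAW => mmAqAW   [S ::= A q]
mmAqAW => mmxjqAW   [A ::= x j]
mmxjqAW => mmxjqmWW   [A ::= m W]
mmxjqmWW => mmxjqmmW   [W ::= m]
mmxjqmmW => mmxjqmmm   [W ::= m]

S => mAW => mmWW => mmSAW => mmAqAW => mmxjqAW => mmxjqmWW => mmxjqmmW => mmxjqmmm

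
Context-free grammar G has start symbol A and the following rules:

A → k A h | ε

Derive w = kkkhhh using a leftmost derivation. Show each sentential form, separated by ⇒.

A⇒kAh⇒kkAhh⇒kkkAhhh⇒kkkhhh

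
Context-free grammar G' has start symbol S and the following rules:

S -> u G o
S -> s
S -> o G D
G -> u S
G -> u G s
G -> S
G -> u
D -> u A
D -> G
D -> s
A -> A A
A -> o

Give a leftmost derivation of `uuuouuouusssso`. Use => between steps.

S => uGo   [S -> u G o]
uGo => uuGso   [G -> u G s]
uuGso => uuuSso   [G -> u S]
uuuSso => uuuoGDso   [S -> o G D]
uuuoGDso => uuuouDso   [G -> u]
uuuouDso => uuuouGso   [D -> G]
uuuouGso => uuuouuSso   [G -> u S]
uuuouuSso => uuuouuoGDso   [S -> o G D]
uuuouuoGDso => uuuouuouGsDso   [G -> u G s]
uuuouuouGsDso => uuuouuouuSsDso   [G -> u S]
uuuouuouuSsDso => uuuouuouussDso   [S -> s]
uuuouuouussDso => uuuouuouusssso   [D -> s]

S => uGo => uuGso => uuuSso => uuuoGDso => uuuouDso => uuuouGso => uuuouuSso => uuuouuoGDso => uuuouuouGsDso => uuuouuouuSsDso => uuuouuouussDso => uuuouuouusssso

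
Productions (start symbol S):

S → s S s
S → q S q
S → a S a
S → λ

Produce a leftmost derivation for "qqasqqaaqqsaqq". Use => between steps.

S => qSq   [S → q S q]
qSq => qqSqq   [S → q S q]
qqSqq => qqaSaqq   [S → a S a]
qqaSaqq => qqasSsaqq   [S → s S s]
qqasSsaqq => qqasqSqsaqq   [S → q S q]
qqasqSqsaqq => qqasqqSqqsaqq   [S → q S q]
qqasqqSqqsaqq => qqasqqaSaqqsaqq   [S → a S a]
qqasqqaSaqqsaqq => qqasqqaaqqsaqq   [S → λ]

S=>qSq=>qqSqq=>qqaSaqq=>qqasSsaqq=>qqasqSqsaqq=>qqasqqSqqsaqq=>qqasqqaSaqqsaqq=>qqasqqaaqqsaqq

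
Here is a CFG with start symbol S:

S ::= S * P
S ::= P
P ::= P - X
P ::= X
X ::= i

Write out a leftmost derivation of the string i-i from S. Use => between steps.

S => P => P-X => X-X => i-X => i-i

S => P   [S ::= P]
P => P-X   [P ::= P - X]
P-X => X-X   [P ::= X]
X-X => i-X   [X ::= i]
i-X => i-i   [X ::= i]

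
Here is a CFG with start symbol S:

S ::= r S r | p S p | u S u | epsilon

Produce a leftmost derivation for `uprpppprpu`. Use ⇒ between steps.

S ⇒ uSu   [S ::= u S u]
uSu ⇒ upSpu   [S ::= p S p]
upSpu ⇒ uprSrpu   [S ::= r S r]
uprSrpu ⇒ uprpSprpu   [S ::= p S p]
uprpSprpu ⇒ uprppSpprpu   [S ::= p S p]
uprppSpprpu ⇒ uprpppprpu   [S ::= epsilon]

S ⇒ uSu ⇒ upSpu ⇒ uprSrpu ⇒ uprpSprpu ⇒ uprppSpprpu ⇒ uprpppprpu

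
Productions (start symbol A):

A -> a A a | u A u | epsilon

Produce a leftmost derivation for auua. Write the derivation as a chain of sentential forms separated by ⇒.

A ⇒ aAa ⇒ auAua ⇒ auua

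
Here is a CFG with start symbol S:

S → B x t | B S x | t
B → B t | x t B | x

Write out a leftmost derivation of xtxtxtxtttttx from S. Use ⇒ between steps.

S⇒BSx⇒BtSx⇒BttSx⇒xtBttSx⇒xtxtBttSx⇒xtxtBtttSx⇒xtxtxtBtttSx⇒xtxtxtBttttSx⇒xtxtxtxttttSx⇒xtxtxtxtttttx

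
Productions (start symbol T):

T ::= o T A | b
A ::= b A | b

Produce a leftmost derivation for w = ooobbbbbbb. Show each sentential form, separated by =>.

T => oTA   [T ::= o T A]
oTA => ooTAA   [T ::= o T A]
ooTAA => oooTAAA   [T ::= o T A]
oooTAAA => ooobAAA   [T ::= b]
ooobAAA => ooobbAAA   [A ::= b A]
ooobbAAA => ooobbbAAA   [A ::= b A]
ooobbbAAA => ooobbbbAA   [A ::= b]
ooobbbbAA => ooobbbbbAA   [A ::= b A]
ooobbbbbAA => ooobbbbbbA   [A ::= b]
ooobbbbbbA => ooobbbbbbb   [A ::= b]

T => oTA => ooTAA => oooTAAA => ooobAAA => ooobbAAA => ooobbbAAA => ooobbbbAA => ooobbbbbAA => ooobbbbbbA => ooobbbbbbb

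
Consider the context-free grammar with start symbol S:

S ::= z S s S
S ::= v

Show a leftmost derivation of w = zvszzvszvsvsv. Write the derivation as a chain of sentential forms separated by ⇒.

S⇒zSsS⇒zvsS⇒zvszSsS⇒zvszzSsSsS⇒zvszzvsSsS⇒zvszzvszSsSsS⇒zvszzvszvsSsS⇒zvszzvszvsvsS⇒zvszzvszvsvsv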